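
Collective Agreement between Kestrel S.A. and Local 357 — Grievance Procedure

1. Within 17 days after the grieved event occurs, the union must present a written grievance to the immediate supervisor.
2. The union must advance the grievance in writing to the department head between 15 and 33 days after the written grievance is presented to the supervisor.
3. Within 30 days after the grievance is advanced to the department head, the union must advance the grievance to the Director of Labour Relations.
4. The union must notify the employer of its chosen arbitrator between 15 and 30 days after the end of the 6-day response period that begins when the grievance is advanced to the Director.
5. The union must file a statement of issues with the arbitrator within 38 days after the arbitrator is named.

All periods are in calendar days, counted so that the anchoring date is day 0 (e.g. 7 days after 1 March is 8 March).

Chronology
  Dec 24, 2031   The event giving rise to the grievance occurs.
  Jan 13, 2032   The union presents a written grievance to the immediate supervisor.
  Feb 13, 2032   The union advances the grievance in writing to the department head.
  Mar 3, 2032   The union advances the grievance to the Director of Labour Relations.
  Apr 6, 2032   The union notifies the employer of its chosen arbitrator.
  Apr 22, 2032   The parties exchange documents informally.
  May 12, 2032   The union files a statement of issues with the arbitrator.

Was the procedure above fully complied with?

No

Step 1: 17 days after Dec 24, 2031 (when the grieved event occurs) is Jan 10, 2032; Jan 13, 2032 misses that deadline by 3 days.
No need to go further; step 1 was not satisfied.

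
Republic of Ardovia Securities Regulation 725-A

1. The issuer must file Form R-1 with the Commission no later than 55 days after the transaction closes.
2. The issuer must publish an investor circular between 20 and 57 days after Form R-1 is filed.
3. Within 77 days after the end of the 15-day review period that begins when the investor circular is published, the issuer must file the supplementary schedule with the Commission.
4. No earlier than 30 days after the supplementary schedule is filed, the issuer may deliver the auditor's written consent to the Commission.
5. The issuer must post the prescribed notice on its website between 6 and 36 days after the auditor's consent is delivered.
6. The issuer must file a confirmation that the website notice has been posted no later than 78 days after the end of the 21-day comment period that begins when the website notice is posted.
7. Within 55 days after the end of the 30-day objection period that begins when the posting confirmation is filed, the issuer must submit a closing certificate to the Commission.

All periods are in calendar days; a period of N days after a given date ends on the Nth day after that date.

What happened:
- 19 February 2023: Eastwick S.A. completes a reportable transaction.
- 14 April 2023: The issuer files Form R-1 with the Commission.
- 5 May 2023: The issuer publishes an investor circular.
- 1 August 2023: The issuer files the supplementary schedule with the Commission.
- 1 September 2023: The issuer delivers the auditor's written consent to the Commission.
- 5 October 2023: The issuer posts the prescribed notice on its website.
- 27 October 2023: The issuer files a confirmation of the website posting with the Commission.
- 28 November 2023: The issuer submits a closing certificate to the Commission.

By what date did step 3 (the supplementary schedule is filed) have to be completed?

5 August 2023

The investor circular is published on 5 May 2023; the 15-day review period therefore ends 20 May 2023, and step 3 runs from that date. 77 days after 20 May 2023 is 5 August 2023.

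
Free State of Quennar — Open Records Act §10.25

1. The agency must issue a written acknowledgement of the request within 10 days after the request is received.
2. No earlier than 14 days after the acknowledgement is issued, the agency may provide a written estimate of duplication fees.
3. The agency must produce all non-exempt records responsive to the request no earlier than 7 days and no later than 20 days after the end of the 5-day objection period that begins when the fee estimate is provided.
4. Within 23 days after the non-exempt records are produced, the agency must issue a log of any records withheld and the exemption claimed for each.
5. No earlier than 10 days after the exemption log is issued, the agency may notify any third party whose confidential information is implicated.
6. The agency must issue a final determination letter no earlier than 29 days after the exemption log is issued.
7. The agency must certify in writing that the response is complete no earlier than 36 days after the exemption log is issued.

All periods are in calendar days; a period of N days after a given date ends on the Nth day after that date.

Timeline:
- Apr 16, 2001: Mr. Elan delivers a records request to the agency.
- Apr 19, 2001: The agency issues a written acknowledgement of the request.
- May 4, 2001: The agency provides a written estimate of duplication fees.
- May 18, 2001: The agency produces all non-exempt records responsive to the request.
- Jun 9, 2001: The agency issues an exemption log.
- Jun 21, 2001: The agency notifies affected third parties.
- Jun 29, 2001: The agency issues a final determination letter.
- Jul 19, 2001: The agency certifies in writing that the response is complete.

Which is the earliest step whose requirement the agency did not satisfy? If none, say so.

Step 6

Step 1: 10 days after Apr 16, 2001 (when the request is received) is Apr 26, 2001; Apr 19, 2001 is within that limit.
Step 2: the earliest permitted date is 14 days after Apr 19, 2001 (when the acknowledgement is issued), i.e. May 3, 2001; May 4, 2001 is on or after that date.
Step 3: the window is 7–20 days after May 9, 2001 (end of the 5-day objection period, which began when the fee estimate is provided on May 4, 2001), so May 16, 2001 through May 29, 2001; done May 18, 2001, which is between those dates.
Step 4: 23 days after May 18, 2001 (when the non-exempt records are produced) is Jun 10, 2001; Jun 9, 2001 is within that limit.
Step 5: the earliest permitted date is 10 days after Jun 9, 2001 (when the exemption log is issued), i.e. Jun 19, 2001; Jun 21, 2001 is on or after that date.
Step 6: the earliest permitted date is 29 days after Jun 9, 2001 (when the exemption log is issued), i.e. Jul 8, 2001; acted on Jun 29, 2001, 9 days prematurely.
No need to go further; step 6 was not satisfied.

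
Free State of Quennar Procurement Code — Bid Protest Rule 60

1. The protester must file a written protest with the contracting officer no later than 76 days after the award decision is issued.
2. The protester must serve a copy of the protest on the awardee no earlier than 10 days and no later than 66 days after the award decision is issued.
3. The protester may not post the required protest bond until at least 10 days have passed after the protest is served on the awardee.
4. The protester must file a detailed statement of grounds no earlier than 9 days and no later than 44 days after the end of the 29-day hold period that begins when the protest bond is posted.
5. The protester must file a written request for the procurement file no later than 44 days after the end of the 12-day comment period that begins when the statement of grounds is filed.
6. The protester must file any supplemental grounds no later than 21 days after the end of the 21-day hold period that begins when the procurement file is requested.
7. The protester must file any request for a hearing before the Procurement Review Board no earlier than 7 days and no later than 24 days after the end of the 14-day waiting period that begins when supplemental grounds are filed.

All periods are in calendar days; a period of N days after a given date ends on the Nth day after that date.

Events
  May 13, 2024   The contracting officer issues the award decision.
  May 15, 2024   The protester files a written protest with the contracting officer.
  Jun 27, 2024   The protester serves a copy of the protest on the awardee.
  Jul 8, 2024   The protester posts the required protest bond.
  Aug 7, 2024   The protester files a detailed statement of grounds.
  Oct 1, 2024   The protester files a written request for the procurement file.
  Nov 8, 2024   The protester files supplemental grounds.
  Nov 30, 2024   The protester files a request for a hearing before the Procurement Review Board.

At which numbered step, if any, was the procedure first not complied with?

(1) due by May 13, 2024 + 76 days = Jul 28, 2024; completed May 15, 2024, before the deadline.
(2) the permitted window runs from May 13, 2024 + 10 = May 23, 2024 to May 13, 2024 + 66 = Jul 18, 2024; done Jun 27, 2024, which is between those dates.
(3) permitted from Jun 27, 2024 + 10 days = Jul 7, 2024 onward; Jul 8, 2024 is on or after that date.
(4) the permitted window runs from Aug 6, 2024 + 9 = Aug 15, 2024 to Aug 6, 2024 + 44 = Sep 19, 2024; Aug 7, 2024 is 8 days too early.

Step 4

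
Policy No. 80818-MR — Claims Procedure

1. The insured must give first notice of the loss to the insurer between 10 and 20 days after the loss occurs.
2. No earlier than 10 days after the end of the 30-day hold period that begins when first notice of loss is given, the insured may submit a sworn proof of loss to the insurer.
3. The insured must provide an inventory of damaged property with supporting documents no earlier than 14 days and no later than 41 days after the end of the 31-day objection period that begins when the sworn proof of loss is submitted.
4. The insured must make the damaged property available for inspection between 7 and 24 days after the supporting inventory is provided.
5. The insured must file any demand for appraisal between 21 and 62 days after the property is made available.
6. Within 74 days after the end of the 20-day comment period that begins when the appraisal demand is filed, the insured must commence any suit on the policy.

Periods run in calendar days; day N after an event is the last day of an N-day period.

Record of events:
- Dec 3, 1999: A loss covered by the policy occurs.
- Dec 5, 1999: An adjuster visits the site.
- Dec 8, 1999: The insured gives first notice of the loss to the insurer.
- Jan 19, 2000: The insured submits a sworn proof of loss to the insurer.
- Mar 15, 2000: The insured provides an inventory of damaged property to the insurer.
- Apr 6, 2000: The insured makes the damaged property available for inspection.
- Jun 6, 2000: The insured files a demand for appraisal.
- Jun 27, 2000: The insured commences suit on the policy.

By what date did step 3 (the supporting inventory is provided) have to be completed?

Mar 31, 2000

The sworn proof of loss is submitted on Jan 19, 2000; the 31-day objection period therefore ends Feb 19, 2000, and step 3 runs from that date. The window is 14–41 days after Feb 19, 2000; it closes on Mar 31, 2000.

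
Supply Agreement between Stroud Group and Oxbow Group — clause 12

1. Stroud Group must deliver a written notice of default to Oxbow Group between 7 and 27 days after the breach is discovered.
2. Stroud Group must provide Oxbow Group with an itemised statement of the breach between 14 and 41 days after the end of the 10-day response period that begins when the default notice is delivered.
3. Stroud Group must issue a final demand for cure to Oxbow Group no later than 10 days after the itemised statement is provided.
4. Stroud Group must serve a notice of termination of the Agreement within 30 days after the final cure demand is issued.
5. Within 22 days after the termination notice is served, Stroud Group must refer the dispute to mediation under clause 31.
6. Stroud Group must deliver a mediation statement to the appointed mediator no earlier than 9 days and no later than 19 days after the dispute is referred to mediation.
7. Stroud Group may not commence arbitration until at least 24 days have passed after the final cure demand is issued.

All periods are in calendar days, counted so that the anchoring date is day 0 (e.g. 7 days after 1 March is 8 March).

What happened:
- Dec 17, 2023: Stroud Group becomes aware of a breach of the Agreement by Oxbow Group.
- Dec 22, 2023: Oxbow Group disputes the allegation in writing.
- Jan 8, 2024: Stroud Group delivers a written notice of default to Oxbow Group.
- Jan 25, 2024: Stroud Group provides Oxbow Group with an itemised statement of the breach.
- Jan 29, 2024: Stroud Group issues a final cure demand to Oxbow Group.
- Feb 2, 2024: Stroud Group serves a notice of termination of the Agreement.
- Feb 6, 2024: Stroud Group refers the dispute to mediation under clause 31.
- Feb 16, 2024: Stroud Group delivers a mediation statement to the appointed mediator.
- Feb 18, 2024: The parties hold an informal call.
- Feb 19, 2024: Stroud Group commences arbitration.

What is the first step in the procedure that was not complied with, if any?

Step 2

Step 1 — 7 and 27 days from Dec 17, 2023 (when the breach is discovered) are Dec 24, 2023 and Jan 13, 2024 respectively; done Jan 8, 2024 — within the window.
Step 2 — 14 and 41 days from Jan 18, 2024 (end of the 10-day response period, which began when the default notice is delivered on Jan 8, 2024) are Feb 1, 2024 and Feb 28, 2024 respectively; done Jan 25, 2024 — 7 days before the window opened.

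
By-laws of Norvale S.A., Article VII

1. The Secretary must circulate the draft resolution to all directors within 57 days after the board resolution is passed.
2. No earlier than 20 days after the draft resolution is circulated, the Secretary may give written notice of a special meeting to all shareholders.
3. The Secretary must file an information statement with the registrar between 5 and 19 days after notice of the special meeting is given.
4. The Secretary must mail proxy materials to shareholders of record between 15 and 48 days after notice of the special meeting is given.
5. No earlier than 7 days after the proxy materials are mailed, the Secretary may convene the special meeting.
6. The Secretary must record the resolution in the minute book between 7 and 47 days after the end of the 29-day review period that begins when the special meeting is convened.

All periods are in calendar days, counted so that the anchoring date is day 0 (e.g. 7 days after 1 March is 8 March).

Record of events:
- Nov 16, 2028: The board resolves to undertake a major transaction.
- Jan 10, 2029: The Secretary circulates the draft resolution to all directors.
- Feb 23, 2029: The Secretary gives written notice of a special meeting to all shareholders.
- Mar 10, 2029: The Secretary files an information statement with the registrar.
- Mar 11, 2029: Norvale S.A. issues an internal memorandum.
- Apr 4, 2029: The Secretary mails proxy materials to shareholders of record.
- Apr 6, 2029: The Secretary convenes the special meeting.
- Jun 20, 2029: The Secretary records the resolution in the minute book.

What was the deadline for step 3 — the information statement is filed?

Mar 14, 2029

Step 3 runs from Feb 23, 2029, when notice of the special meeting is given. The window is 5–19 days after Feb 23, 2029; it closes on Mar 14, 2029.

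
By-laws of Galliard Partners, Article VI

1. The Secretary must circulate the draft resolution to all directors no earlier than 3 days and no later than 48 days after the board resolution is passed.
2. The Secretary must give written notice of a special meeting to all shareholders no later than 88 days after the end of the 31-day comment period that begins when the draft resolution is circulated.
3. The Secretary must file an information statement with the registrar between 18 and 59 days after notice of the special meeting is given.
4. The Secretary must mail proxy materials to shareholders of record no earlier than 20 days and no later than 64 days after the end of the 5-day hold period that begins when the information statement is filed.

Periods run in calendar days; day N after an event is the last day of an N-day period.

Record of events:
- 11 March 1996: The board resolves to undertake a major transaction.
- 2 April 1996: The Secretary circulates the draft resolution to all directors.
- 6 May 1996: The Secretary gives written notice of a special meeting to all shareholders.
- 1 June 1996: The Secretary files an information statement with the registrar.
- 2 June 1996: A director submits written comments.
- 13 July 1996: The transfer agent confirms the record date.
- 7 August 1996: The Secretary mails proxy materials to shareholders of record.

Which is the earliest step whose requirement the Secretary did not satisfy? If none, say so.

None — every step was satisfied

(1) the permitted window runs from 11 March 1996 + 3 = 14 March 1996 to 11 March 1996 + 48 = 28 April 1996; 2 April 1996 falls inside that range.
(2) due by 3 May 1996 + 88 days = 30 July 1996; completed 6 May 1996, before the deadline.
(3) the permitted window runs from 6 May 1996 + 18 = 24 May 1996 to 6 May 1996 + 59 = 4 July 1996; done 1 June 1996 — within the window.
(4) the permitted window runs from 6 June 1996 + 20 = 26 June 1996 to 6 June 1996 + 64 = 9 August 1996; 7 August 1996 falls inside that range.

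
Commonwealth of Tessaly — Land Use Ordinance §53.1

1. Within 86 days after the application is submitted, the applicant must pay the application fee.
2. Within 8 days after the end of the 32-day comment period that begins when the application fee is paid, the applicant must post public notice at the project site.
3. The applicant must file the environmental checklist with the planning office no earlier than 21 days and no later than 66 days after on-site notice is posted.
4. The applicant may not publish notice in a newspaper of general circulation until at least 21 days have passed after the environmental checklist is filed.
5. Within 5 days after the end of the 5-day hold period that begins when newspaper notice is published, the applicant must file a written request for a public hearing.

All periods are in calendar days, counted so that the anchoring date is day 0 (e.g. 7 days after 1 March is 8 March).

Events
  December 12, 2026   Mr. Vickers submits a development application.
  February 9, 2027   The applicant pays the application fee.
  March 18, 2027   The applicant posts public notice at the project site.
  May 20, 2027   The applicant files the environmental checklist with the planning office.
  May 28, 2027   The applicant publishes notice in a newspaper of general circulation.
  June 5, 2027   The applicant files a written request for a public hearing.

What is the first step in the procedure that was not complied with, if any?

Step 1: 86 days after December 12, 2026 (when the application is submitted) is March 8, 2027; February 9, 2027 is within that limit.
Step 2: 8 days after March 13, 2027 (end of the 32-day comment period, which began when the application fee is paid on February 9, 2027) is March 21, 2027; done March 18, 2027 — timely.
Step 3: the window is 21–66 days after March 18, 2027 (when on-site notice is posted), so April 8, 2027 through May 23, 2027; May 20, 2027 falls inside that range.
Step 4: the earliest permitted date is 21 days after May 20, 2027 (when the environmental checklist is filed), i.e. June 10, 2027; acted on May 28, 2027, 13 days prematurely.
The procedure was therefore not followed at step 4.

Step 4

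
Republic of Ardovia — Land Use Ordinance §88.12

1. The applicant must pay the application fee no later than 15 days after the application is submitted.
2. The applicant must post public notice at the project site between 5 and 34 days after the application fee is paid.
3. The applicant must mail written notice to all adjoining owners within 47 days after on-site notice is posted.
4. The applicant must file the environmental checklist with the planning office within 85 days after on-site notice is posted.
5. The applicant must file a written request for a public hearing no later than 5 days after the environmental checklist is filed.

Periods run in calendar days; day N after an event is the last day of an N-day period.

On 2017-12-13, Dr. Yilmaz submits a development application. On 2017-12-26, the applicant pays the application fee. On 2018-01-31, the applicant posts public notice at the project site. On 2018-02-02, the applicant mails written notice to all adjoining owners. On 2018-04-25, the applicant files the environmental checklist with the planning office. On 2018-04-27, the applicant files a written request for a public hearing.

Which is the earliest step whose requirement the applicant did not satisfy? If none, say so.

Step 2

Step 1 — counting 15 days from 2017-12-13 (when the application is submitted) gives a deadline of 2017-12-28; completed 2017-12-26, before the deadline.
Step 2 — 5 and 34 days from 2017-12-26 (when the application fee is paid) are 2017-12-31 and 2018-01-29 respectively; done 2018-01-31 — 2 days after the window closed.
The procedure was therefore not followed at step 2.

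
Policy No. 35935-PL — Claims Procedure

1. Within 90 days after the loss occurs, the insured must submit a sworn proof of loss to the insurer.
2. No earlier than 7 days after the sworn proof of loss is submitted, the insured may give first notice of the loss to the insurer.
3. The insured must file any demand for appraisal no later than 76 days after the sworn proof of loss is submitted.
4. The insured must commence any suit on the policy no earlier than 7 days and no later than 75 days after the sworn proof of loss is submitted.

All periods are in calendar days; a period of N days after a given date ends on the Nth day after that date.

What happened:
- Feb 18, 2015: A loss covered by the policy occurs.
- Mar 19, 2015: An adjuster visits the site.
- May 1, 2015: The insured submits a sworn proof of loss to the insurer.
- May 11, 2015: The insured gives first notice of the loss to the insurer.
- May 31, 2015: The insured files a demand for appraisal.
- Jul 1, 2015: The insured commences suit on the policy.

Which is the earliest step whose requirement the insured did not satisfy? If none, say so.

None — every step was satisfied

(1) due by Feb 18, 2015 + 90 days = May 19, 2015; completed May 1, 2015, before the deadline.
(2) permitted from May 1, 2015 + 7 days = May 8, 2015 onward; done May 11, 2015, after the minimum wait.
(3) due by May 1, 2015 + 76 days = Jul 16, 2015; done May 31, 2015 — timely.
(4) the permitted window runs from May 1, 2015 + 7 = May 8, 2015 to May 1, 2015 + 75 = Jul 15, 2015; done Jul 1, 2015, which is between those dates.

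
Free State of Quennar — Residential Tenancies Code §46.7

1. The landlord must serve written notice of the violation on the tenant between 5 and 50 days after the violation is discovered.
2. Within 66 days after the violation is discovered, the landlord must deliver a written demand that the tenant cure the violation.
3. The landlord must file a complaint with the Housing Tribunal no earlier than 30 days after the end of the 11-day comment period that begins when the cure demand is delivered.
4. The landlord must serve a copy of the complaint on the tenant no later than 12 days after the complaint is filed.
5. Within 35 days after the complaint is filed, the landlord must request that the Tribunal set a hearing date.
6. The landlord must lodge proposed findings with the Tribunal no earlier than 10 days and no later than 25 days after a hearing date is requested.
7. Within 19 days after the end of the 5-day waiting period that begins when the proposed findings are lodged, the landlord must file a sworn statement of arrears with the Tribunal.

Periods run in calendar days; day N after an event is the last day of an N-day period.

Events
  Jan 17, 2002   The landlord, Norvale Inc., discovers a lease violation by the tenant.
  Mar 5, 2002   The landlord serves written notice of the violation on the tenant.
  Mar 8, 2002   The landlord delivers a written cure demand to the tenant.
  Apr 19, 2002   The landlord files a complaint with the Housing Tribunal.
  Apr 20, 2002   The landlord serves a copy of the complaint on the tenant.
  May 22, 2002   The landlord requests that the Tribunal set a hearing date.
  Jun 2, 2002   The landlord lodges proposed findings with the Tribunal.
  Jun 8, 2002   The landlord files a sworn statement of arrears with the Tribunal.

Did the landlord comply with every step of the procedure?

Yes

(1) the permitted window runs from Jan 17, 2002 + 5 = Jan 22, 2002 to Jan 17, 2002 + 50 = Mar 8, 2002; Mar 5, 2002 falls inside that range.
(2) due by Jan 17, 2002 + 66 days = Mar 24, 2002; completed Mar 8, 2002, before the deadline.
(3) permitted from Mar 19, 2002 + 30 days = Apr 18, 2002 onward; done Apr 19, 2002, after the minimum wait.
(4) due by Apr 19, 2002 + 12 days = May 1, 2002; done Apr 20, 2002 — timely.
(5) due by Apr 19, 2002 + 35 days = May 24, 2002; completed May 22, 2002, before the deadline.
(6) the permitted window runs from May 22, 2002 + 10 = Jun 1, 2002 to May 22, 2002 + 25 = Jun 16, 2002; done Jun 2, 2002, which is between those dates.
(7) due by Jun 7, 2002 + 19 days = Jun 26, 2002; done Jun 8, 2002 — timely.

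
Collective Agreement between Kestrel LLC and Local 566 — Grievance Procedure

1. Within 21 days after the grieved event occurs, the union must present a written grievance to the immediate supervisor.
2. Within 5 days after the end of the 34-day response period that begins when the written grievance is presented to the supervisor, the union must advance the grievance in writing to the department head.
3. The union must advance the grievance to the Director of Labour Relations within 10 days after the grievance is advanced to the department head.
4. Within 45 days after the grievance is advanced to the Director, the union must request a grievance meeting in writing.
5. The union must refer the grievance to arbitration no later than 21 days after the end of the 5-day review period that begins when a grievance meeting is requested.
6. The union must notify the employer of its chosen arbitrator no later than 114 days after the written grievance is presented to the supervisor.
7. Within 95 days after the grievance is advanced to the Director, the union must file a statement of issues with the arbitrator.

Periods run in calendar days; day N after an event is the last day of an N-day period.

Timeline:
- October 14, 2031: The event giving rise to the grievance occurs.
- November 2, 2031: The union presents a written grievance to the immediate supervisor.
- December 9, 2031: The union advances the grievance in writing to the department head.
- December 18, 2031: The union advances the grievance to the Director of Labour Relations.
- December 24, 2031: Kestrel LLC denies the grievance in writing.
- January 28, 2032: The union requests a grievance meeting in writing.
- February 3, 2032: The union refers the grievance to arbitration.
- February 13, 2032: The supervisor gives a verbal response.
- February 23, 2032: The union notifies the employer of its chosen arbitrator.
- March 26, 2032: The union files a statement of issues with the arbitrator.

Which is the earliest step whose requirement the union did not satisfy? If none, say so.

Step 7

Step 1: 21 days after October 14, 2031 (when the grieved event occurs) is November 4, 2031; done November 2, 2031 — timely.
Step 2: 5 days after December 6, 2031 (end of the 34-day response period, which began when the written grievance is presented to the supervisor on November 2, 2031) is December 11, 2031; completed December 9, 2031, before the deadline.
Step 3: 10 days after December 9, 2031 (when the grievance is advanced to the department head) is December 19, 2031; completed December 18, 2031, before the deadline.
Step 4: 45 days after December 18, 2031 (when the grievance is advanced to the Director) is February 1, 2032; completed January 28, 2032, before the deadline.
Step 5: 21 days after February 2, 2032 (end of the 5-day review period, which began when a grievance meeting is requested on January 28, 2032) is February 23, 2032; done February 3, 2032 — timely.
Step 6: 114 days after November 2, 2031 (when the written grievance is presented to the supervisor) is February 24, 2032; February 23, 2032 is within that limit.
Step 7: 95 days after December 18, 2031 (when the grievance is advanced to the Director) is March 22, 2032; done March 26, 2032 — 4 days late.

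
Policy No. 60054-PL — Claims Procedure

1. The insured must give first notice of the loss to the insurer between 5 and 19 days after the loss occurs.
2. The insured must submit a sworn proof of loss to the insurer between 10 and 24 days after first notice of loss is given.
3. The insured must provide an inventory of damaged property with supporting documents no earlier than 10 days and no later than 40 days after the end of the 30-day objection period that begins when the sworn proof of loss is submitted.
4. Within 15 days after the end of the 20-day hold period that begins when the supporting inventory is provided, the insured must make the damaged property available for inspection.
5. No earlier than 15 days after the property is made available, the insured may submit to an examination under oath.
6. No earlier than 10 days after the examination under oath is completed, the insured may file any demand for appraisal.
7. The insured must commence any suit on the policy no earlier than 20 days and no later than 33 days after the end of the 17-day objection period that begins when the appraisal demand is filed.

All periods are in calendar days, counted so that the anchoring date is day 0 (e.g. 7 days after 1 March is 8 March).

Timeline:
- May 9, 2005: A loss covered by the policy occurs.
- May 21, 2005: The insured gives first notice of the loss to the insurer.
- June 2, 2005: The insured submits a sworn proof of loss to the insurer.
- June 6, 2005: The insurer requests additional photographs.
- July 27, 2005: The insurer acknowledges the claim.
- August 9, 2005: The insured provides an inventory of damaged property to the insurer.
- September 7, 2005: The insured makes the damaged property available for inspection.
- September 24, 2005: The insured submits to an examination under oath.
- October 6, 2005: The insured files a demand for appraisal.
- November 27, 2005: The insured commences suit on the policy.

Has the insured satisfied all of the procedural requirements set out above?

Step 1: the window is 5–19 days after May 9, 2005 (when the loss occurs), so May 14, 2005 through May 28, 2005; May 21, 2005 falls inside that range.
Step 2: the window is 10–24 days after May 21, 2005 (when first notice of loss is given), so May 31, 2005 through June 14, 2005; done June 2, 2005 — within the window.
Step 3: the window is 10–40 days after July 2, 2005 (end of the 30-day objection period, which began when the sworn proof of loss is submitted on June 2, 2005), so July 12, 2005 through August 11, 2005; done August 9, 2005 — within the window.
Step 4: 15 days after August 29, 2005 (end of the 20-day hold period, which began when the supporting inventory is provided on August 9, 2005) is September 13, 2005; completed September 7, 2005, before the deadline.
Step 5: the earliest permitted date is 15 days after September 7, 2005 (when the property is made available), i.e. September 22, 2005; done September 24, 2005, after the minimum wait.
Step 6: the earliest permitted date is 10 days after September 24, 2005 (when the examination under oath is completed), i.e. October 4, 2005; done October 6, 2005, after the minimum wait.
Step 7: the window is 20–33 days after October 23, 2005 (end of the 17-day objection period, which began when the appraisal demand is filed on October 6, 2005), so November 12, 2005 through November 25, 2005; done November 27, 2005 — 2 days after the window closed.

No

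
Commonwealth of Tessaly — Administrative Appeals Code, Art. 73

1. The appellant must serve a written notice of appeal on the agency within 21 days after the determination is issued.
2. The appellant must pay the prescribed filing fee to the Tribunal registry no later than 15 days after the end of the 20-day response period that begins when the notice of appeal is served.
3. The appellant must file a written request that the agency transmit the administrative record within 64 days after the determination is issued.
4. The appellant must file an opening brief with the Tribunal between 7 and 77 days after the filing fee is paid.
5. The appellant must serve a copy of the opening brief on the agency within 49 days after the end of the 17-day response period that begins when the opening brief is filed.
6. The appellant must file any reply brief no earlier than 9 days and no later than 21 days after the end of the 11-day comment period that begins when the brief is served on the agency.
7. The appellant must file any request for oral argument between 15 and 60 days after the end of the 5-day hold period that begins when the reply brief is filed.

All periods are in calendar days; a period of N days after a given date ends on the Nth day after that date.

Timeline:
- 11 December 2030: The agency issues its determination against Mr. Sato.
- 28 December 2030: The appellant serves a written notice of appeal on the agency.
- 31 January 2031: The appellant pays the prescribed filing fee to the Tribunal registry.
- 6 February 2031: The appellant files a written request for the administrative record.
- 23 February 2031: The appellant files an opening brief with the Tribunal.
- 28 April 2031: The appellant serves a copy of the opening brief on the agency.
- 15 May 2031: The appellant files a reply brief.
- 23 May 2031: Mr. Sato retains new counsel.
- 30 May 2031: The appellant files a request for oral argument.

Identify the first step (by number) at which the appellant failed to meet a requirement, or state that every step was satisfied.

Step 6

(1) due by 11 December 2030 + 21 days = 1 January 2031; completed 28 December 2030, before the deadline.
(2) due by 17 January 2031 + 15 days = 1 February 2031; done 31 January 2031 — timely.
(3) due by 11 December 2030 + 64 days = 13 February 2031; completed 6 February 2031, before the deadline.
(4) the permitted window runs from 31 January 2031 + 7 = 7 February 2031 to 31 January 2031 + 77 = 18 April 2031; done 23 February 2031, which is between those dates.
(5) due by 12 March 2031 + 49 days = 30 April 2031; done 28 April 2031 — timely.
(6) the permitted window runs from 9 May 2031 + 9 = 18 May 2031 to 9 May 2031 + 21 = 30 May 2031; 15 May 2031 is 3 days too early.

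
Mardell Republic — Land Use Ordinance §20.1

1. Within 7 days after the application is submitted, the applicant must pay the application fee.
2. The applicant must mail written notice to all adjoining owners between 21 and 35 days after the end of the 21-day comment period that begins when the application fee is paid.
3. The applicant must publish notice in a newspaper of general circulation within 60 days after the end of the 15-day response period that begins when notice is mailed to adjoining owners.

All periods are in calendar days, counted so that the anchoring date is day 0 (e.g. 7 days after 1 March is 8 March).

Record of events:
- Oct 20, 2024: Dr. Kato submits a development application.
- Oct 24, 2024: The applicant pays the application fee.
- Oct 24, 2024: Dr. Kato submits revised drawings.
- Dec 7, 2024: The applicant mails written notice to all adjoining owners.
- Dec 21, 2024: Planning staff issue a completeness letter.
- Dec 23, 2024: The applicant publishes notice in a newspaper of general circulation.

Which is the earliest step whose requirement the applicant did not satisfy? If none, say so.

Step 1: 7 days after Oct 20, 2024 (when the application is submitted) is Oct 27, 2024; done Oct 24, 2024 — timely.
Step 2: the window is 21–35 days after Nov 14, 2024 (end of the 21-day comment period, which began when the application fee is paid on Oct 24, 2024), so Dec 5, 2024 through Dec 19, 2024; done Dec 7, 2024 — within the window.
Step 3: 60 days after Dec 22, 2024 (end of the 15-day response period, which began when notice is mailed to adjoining owners on Dec 7, 2024) is Feb 20, 2025; completed Dec 23, 2024, before the deadline.

None — every step was satisfied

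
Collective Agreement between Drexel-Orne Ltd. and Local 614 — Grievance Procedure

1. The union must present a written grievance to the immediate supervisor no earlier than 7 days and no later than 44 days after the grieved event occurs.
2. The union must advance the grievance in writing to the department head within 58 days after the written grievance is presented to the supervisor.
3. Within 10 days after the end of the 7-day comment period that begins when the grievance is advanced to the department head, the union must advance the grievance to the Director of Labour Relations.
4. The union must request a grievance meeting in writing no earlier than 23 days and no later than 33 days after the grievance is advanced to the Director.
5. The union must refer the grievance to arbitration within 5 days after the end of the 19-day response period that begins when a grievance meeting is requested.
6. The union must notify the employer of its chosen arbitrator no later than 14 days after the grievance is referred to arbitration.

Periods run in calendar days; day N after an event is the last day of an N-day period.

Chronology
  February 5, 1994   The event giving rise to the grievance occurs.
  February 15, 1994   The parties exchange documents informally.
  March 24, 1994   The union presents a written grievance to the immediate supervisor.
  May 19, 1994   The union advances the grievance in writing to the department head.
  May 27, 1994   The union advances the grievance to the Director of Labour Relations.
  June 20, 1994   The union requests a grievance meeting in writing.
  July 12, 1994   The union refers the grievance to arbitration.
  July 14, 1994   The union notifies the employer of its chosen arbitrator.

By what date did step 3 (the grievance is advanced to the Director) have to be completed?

The grievance is advanced to the department head on May 19, 1994; the 7-day comment period therefore ends May 26, 1994, and step 3 runs from that date. 10 days after May 26, 1994 is June 5, 1994.

June 5, 1994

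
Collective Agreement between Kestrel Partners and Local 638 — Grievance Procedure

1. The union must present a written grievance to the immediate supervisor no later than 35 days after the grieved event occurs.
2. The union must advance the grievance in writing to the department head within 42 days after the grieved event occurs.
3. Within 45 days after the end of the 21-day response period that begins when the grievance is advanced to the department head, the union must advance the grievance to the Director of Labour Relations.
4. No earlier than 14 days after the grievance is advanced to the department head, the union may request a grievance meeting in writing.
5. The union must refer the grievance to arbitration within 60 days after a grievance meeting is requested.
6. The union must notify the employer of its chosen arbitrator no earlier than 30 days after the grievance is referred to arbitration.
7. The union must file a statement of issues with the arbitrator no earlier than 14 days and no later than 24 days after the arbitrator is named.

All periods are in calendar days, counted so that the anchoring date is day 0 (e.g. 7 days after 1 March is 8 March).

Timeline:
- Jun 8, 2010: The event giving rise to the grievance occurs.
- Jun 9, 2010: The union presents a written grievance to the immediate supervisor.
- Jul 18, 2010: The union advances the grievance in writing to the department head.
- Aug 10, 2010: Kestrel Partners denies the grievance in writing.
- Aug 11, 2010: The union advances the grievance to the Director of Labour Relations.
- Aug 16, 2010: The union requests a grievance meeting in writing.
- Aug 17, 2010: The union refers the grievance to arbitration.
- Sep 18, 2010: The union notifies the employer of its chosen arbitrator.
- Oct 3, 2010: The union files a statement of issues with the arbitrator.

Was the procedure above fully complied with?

Step 1 — counting 35 days from Jun 8, 2010 (when the grieved event occurs) gives a deadline of Jul 13, 2010; done Jun 9, 2010 — timely.
Step 2 — counting 42 days from Jun 8, 2010 (when the grieved event occurs) gives a deadline of Jul 20, 2010; Jul 18, 2010 is within that limit.
Step 3 — counting 45 days from Aug 8, 2010 (end of the 21-day response period, which began when the grievance is advanced to the department head on Jul 18, 2010) gives a deadline of Sep 22, 2010; Aug 11, 2010 is within that limit.
Step 4 — must wait 14 days from Jul 18, 2010 (when the grievance is advanced to the department head), so not before Aug 1, 2010; done Aug 16, 2010 — permitted.
Step 5 — counting 60 days from Aug 16, 2010 (when a grievance meeting is requested) gives a deadline of Oct 15, 2010; Aug 17, 2010 is within that limit.
Step 6 — must wait 30 days from Aug 17, 2010 (when the grievance is referred to arbitration), so not before Sep 16, 2010; done Sep 18, 2010 — permitted.
Step 7 — 14 and 24 days from Sep 18, 2010 (when the arbitrator is named) are Oct 2, 2010 and Oct 12, 2010 respectively; done Oct 3, 2010, which is between those dates.

Yes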